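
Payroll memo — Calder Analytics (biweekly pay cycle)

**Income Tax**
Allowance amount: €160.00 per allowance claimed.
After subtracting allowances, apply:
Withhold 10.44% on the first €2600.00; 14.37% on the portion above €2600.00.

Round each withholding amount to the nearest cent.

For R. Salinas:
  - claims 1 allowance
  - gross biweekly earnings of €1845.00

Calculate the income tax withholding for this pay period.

Income Tax: taxable = €1845.00 − 1×€160.00 = €1685.00
  10.44% × €1685.00 = €175.91

€175.91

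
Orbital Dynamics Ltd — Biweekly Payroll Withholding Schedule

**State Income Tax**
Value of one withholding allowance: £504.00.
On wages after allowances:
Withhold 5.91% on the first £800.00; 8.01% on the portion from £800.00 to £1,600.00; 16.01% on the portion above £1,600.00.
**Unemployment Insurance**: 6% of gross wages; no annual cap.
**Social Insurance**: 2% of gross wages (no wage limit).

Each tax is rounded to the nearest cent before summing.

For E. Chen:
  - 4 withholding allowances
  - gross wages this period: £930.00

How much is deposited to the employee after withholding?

£855.60

State Income Tax: taxable = £930.00 − 4×£504.00 = £-1,086.00
  Taxable ≤ 0 → £0.00
Unemployment Insurance: 6% × £930.00 = £55.80
Social Insurance: 2% × £930.00 = £18.60
Total withheld: £0.00 + £55.80 + £18.60 = £74.40
Net pay: £930.00 − £74.40 = £855.60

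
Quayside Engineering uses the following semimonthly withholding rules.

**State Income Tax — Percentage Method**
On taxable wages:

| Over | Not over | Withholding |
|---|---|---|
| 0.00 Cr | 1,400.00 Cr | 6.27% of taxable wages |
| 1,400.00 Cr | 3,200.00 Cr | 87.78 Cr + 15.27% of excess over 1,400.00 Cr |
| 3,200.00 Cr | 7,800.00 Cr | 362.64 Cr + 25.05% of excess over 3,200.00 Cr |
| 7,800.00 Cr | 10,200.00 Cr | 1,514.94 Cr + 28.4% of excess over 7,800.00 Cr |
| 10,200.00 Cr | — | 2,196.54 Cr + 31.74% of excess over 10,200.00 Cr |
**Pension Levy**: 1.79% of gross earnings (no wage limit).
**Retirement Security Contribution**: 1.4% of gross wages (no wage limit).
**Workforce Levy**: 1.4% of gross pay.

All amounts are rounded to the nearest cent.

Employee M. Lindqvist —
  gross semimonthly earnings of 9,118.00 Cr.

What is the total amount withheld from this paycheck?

2,307.76 Cr

State Income Tax: taxable = 9,118.00 Cr
  1,514.94 Cr + 28.4% × (9,118.00 Cr − 7,800.00 Cr) = 1,514.94 Cr + 28.4% × 1,318.00 Cr = 1,889.25 Cr
Pension Levy: 1.79% × 9,118.00 Cr = 163.21 Cr
Retirement Security Contribution: 1.4% × 9,118.00 Cr = 127.65 Cr
Workforce Levy: 1.4% × 9,118.00 Cr = 127.65 Cr
Total: 1,889.25 Cr + 163.21 Cr + 127.65 Cr + 127.65 Cr = 2,307.76 Cr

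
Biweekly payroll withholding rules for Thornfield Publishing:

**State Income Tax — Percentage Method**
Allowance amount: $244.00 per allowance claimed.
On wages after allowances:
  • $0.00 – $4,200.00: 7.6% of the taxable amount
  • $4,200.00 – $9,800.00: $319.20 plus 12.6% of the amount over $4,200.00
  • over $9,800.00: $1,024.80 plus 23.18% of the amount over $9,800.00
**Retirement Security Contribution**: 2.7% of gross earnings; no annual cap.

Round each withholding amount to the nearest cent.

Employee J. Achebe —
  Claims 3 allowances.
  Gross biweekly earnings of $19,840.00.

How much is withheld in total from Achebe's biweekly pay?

$3,718.07

State Income Tax: taxable = $19,840.00 − 3×$244.00 = $19,108.00
  $1,024.80 + 23.18% × ($19,108.00 − $9,800.00) = $1,024.80 + 23.18% × $9,308.00 = $3,182.39
Retirement Security Contribution: 2.7% × $19,840.00 = $535.68
Total: $3,182.39 + $535.68 = $3,718.07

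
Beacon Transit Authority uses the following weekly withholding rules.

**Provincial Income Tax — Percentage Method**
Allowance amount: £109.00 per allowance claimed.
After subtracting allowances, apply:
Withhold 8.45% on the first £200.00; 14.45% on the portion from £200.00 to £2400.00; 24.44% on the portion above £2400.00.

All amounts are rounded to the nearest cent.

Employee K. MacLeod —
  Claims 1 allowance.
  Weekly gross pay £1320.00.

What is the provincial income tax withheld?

Provincial Income Tax: taxable = £1320.00 − 1×£109.00 = £1211.00
  £16.90 + 14.45% × (£1211.00 − £200.00) = £16.90 + 14.45% × £1011.00 = £162.99

£162.99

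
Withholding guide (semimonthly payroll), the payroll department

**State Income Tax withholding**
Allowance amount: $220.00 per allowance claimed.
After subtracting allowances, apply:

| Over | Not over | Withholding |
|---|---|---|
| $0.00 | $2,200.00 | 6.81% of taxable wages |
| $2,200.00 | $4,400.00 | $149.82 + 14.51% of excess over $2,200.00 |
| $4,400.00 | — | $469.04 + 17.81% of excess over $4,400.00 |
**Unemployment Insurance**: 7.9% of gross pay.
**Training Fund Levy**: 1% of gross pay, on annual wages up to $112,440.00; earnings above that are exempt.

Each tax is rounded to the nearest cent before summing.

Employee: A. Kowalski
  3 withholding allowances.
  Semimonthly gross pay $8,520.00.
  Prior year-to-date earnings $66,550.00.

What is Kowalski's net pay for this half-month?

State Income Tax: taxable = $8,520.00 − 3×$220.00 = $7,860.00
  $469.04 + 17.81% × ($7,860.00 − $4,400.00) = $469.04 + 17.81% × $3,460.00 = $1,085.27
Unemployment Insurance: 7.9% × $8,520.00 = $673.08
Training Fund Levy: 1% × $8,520.00 = $85.20
Total withheld: $1,085.27 + $673.08 + $85.20 = $1,843.55
Net pay: $8,520.00 − $1,843.55 = $6,676.45

$6,676.45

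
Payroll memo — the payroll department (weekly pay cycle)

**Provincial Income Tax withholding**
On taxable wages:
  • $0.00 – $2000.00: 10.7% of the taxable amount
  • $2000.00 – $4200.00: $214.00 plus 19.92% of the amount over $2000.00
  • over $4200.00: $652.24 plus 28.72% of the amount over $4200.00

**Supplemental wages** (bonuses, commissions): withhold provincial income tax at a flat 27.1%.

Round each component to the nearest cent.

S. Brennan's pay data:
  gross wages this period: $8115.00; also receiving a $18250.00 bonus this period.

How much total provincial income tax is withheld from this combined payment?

Provincial Income Tax: taxable = $8115.00
  $652.24 + 28.72% × ($8115.00 − $4200.00) = $652.24 + 28.72% × $3915.00 = $1776.63
Supplemental (27.1% flat on bonus): 27.1% × $18250.00 = $4945.75
Total provincial income tax: $1776.63 + $4945.75 = $6722.38

$6722.38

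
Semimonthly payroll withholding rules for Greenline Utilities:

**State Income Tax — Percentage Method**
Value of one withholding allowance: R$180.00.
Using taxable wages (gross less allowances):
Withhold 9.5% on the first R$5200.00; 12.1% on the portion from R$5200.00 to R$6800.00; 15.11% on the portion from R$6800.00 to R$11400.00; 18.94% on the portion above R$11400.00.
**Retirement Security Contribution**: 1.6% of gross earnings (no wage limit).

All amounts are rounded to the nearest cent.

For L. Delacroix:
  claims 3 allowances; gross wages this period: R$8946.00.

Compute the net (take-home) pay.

R$7872.59

State Income Tax: taxable = R$8946.00 − 3×R$180.00 = R$8406.00
  R$687.60 + 15.11% × (R$8406.00 − R$6800.00) = R$687.60 + 15.11% × R$1606.00 = R$930.27
Retirement Security Contribution: 1.6% × R$8946.00 = R$143.14
Total withheld: R$930.27 + R$143.14 = R$1073.41
Net pay: R$8946.00 − R$1073.41 = R$7872.59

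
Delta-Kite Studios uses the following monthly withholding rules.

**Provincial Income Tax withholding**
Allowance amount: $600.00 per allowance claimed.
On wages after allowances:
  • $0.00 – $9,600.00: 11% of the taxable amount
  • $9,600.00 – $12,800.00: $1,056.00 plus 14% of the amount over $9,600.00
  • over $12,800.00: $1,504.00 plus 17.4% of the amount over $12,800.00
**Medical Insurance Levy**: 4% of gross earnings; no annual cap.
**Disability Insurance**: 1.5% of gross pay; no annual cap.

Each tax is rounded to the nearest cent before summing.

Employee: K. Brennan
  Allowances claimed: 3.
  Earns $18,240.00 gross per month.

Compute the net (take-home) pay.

Provincial Income Tax: taxable = $18,240.00 − 3×$600.00 = $16,440.00
  $1,504.00 + 17.4% × ($16,440.00 − $12,800.00) = $1,504.00 + 17.4% × $3,640.00 = $2,137.36
Medical Insurance Levy: 4% × $18,240.00 = $729.60
Disability Insurance: 1.5% × $18,240.00 = $273.60
Total withheld: $2,137.36 + $729.60 + $273.60 = $3,140.56
Net pay: $18,240.00 − $3,140.56 = $15,099.44

$15,099.44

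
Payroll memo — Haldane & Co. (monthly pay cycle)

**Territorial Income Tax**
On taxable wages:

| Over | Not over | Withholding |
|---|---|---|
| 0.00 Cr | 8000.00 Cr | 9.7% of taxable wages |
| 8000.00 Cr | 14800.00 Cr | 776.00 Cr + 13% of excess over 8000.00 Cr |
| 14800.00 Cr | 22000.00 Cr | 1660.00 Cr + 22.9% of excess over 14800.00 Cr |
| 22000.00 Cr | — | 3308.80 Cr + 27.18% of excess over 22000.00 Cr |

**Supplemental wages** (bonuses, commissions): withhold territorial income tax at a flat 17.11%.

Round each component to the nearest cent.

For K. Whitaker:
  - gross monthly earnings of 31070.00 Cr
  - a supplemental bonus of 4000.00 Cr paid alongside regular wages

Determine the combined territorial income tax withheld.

6458.43 Cr

Territorial Income Tax: taxable = 31070.00 Cr
  3308.80 Cr + 27.18% × (31070.00 Cr − 22000.00 Cr) = 3308.80 Cr + 27.18% × 9070.00 Cr = 5774.03 Cr
Supplemental (17.11% flat on bonus): 17.11% × 4000.00 Cr = 684.40 Cr
Total territorial income tax: 5774.03 Cr + 684.40 Cr = 6458.43 Cr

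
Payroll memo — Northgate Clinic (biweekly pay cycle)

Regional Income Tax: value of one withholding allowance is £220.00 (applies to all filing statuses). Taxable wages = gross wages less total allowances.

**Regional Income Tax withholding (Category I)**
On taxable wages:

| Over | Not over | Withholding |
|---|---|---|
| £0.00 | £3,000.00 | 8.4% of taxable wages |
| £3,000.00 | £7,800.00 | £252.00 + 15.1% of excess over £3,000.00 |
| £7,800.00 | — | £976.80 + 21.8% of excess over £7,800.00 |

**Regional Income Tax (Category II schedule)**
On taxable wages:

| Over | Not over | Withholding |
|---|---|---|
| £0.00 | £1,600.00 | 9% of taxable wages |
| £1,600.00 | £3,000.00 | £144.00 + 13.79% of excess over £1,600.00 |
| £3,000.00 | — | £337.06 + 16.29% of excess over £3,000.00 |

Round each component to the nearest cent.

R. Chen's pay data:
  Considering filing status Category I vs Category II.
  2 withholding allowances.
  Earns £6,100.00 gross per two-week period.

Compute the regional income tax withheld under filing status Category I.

Regional Income Tax (Category I): taxable = £6,100.00 − 2×£220.00 = £5,660.00
  £252.00 + 15.1% × (£5,660.00 − £3,000.00) = £252.00 + 15.1% × £2,660.00 = £653.66

£653.66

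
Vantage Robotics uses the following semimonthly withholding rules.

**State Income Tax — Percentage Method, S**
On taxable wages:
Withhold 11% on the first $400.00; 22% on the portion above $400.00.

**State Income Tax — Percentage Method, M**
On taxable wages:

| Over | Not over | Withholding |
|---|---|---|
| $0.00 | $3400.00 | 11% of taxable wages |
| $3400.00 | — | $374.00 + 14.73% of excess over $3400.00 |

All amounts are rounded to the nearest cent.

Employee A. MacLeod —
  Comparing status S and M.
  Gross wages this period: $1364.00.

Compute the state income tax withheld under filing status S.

$256.08

State Income Tax (S): taxable = $1364.00
  $44.00 + 22% × ($1364.00 − $400.00) = $44.00 + 22% × $964.00 = $256.08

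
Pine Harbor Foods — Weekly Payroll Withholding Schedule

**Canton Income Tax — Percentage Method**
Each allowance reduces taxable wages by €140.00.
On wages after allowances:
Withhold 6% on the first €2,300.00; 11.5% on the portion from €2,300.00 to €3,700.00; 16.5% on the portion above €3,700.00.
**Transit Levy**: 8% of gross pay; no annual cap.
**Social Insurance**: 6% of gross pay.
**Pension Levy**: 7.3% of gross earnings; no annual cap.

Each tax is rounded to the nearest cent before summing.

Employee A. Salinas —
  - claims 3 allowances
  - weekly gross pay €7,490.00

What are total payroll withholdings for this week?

Canton Income Tax: taxable = €7,490.00 − 3×€140.00 = €7,070.00
  €299.00 + 16.5% × (€7,070.00 − €3,700.00) = €299.00 + 16.5% × €3,370.00 = €855.05
Transit Levy: 8% × €7,490.00 = €599.20
Social Insurance: 6% × €7,490.00 = €449.40
Pension Levy: 7.3% × €7,490.00 = €546.77
Total: €855.05 + €599.20 + €449.40 + €546.77 = €2,450.42

€2,450.42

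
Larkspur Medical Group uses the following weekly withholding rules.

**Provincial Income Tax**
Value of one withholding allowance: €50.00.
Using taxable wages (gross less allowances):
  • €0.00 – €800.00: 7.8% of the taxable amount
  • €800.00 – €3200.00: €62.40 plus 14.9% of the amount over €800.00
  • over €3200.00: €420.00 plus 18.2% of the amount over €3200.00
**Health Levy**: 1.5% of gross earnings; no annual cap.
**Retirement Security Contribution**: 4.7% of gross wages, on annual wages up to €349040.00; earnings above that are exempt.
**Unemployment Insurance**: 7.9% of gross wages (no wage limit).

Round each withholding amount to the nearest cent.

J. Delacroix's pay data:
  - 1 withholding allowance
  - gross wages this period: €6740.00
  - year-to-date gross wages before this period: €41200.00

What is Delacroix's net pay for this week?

Provincial Income Tax: taxable = €6740.00 − 1×€50.00 = €6690.00
  €420.00 + 18.2% × (€6690.00 − €3200.00) = €420.00 + 18.2% × €3490.00 = €1055.18
Health Levy: 1.5% × €6740.00 = €101.10
Retirement Security Contribution: 4.7% × €6740.00 = €316.78
Unemployment Insurance: 7.9% × €6740.00 = €532.46
Total withheld: €1055.18 + €101.10 + €316.78 + €532.46 = €2005.52
Net pay: €6740.00 − €2005.52 = €4734.48

€4734.48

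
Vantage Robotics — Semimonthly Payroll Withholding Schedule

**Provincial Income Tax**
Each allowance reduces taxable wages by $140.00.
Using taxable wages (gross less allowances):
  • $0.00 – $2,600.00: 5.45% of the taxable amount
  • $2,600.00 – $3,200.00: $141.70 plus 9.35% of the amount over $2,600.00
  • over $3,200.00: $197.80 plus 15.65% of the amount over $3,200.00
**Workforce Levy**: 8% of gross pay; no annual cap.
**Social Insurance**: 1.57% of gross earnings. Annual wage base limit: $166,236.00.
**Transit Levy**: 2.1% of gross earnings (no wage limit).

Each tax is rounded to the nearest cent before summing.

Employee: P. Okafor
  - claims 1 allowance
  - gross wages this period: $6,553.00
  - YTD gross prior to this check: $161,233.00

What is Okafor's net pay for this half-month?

$5,111.97

Provincial Income Tax: taxable = $6,553.00 − 1×$140.00 = $6,413.00
  $197.80 + 15.65% × ($6,413.00 − $3,200.00) = $197.80 + 15.65% × $3,213.00 = $700.63
Workforce Levy: 8% × $6,553.00 = $524.24
Social Insurance: cap $166,236.00 − YTD $161,233.00 = $5,003.00 subject; 1.57% × $5,003.00 = $78.55
Transit Levy: 2.1% × $6,553.00 = $137.61
Total withheld: $700.63 + $524.24 + $78.55 + $137.61 = $1,441.03
Net pay: $6,553.00 − $1,441.03 = $5,111.97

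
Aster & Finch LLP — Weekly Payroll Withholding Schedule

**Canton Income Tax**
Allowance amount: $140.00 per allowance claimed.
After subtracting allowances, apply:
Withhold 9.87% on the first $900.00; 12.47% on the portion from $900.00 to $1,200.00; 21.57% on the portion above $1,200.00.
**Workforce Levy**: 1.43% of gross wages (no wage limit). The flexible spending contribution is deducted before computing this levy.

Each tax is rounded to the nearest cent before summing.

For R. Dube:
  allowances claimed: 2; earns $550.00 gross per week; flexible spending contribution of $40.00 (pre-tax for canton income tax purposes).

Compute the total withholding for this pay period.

Canton Income Tax: taxable = $550.00 − $40.00 − 2×$140.00 = $230.00
  9.87% × $230.00 = $22.70
Workforce Levy: 1.43% × $510.00 = $7.29
Total: $22.70 + $7.29 = $29.99

$29.99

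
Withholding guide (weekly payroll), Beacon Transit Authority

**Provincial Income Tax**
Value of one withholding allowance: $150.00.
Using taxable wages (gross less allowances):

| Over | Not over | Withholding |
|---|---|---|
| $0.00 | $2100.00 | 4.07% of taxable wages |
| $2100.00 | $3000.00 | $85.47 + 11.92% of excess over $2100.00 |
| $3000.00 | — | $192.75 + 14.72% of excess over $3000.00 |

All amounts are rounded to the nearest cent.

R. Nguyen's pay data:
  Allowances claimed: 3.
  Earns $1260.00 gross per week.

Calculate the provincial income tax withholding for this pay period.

$32.97

Provincial Income Tax: taxable = $1260.00 − 3×$150.00 = $810.00
  4.07% × $810.00 = $32.97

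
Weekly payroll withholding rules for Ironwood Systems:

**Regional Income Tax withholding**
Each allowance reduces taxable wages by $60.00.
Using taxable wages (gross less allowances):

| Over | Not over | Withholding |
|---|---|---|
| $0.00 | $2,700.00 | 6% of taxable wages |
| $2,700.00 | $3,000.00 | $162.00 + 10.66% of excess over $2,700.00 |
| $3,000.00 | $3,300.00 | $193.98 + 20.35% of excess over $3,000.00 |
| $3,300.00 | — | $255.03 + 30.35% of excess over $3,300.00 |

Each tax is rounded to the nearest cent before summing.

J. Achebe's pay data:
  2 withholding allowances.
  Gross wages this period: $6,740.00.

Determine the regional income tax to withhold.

Regional Income Tax: taxable = $6,740.00 − 2×$60.00 = $6,620.00
  $255.03 + 30.35% × ($6,620.00 − $3,300.00) = $255.03 + 30.35% × $3,320.00 = $1,262.65

$1,262.65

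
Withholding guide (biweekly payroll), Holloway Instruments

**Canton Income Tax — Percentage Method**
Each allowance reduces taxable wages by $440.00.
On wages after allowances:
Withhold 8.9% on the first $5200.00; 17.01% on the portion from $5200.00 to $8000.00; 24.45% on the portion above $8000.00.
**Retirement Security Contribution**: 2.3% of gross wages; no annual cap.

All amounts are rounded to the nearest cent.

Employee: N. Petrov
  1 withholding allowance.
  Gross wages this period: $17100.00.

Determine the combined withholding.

$3449.75

Canton Income Tax: taxable = $17100.00 − 1×$440.00 = $16660.00
  $939.08 + 24.45% × ($16660.00 − $8000.00) = $939.08 + 24.45% × $8660.00 = $3056.45
Retirement Security Contribution: 2.3% × $17100.00 = $393.30
Total: $3056.45 + $393.30 = $3449.75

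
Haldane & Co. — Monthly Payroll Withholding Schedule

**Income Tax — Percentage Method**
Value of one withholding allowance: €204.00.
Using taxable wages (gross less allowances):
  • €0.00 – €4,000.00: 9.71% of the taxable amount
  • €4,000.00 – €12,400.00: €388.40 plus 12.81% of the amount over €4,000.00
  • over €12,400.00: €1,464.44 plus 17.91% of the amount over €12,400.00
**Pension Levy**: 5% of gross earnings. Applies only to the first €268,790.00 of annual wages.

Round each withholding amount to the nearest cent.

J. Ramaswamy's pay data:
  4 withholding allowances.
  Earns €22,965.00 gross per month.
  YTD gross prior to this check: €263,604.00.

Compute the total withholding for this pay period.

Income Tax: taxable = €22,965.00 − 4×€204.00 = €22,149.00
  €1,464.44 + 17.91% × (€22,149.00 − €12,400.00) = €1,464.44 + 17.91% × €9,749.00 = €3,210.49
Pension Levy: cap €268,790.00 − YTD €263,604.00 = €5,186.00 subject; 5% × €5,186.00 = €259.30
Total: €3,210.49 + €259.30 = €3,469.79

€3,469.79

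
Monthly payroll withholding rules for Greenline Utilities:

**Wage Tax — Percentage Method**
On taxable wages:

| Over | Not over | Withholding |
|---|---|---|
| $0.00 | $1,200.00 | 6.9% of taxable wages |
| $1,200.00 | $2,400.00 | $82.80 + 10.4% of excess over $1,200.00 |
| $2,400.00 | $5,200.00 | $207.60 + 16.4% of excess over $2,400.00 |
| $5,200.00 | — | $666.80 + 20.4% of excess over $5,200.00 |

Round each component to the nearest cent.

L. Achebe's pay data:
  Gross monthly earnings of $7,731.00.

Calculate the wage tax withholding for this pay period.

$1,183.12

Wage Tax: taxable = $7,731.00
  $666.80 + 20.4% × ($7,731.00 − $5,200.00) = $666.80 + 20.4% × $2,531.00 = $1,183.12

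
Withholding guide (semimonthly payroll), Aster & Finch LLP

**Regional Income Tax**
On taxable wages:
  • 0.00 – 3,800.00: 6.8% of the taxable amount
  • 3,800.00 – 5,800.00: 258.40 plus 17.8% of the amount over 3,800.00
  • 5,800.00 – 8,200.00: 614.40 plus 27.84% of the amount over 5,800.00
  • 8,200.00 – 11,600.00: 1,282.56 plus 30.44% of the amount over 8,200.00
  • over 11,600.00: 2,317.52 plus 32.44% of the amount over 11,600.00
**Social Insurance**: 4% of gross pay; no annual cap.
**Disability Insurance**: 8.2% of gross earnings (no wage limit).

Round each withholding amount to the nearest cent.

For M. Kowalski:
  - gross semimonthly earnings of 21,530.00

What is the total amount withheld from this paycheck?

Regional Income Tax: taxable = 21,530.00
  2,317.52 + 32.44% × (21,530.00 − 11,600.00) = 2,317.52 + 32.44% × 9,930.00 = 5,538.81
Social Insurance: 4% × 21,530.00 = 861.20
Disability Insurance: 8.2% × 21,530.00 = 1,765.46
Total: 5,538.81 + 861.20 + 1,765.46 = 8,165.47

8,165.47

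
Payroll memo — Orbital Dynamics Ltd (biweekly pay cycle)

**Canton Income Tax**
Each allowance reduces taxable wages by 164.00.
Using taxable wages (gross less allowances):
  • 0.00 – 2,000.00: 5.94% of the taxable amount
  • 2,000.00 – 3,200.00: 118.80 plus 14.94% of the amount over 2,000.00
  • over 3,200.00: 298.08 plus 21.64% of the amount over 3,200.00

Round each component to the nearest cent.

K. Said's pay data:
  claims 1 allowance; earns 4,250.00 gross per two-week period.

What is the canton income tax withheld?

489.81

Canton Income Tax: taxable = 4,250.00 − 1×164.00 = 4,086.00
  298.08 + 21.64% × (4,086.00 − 3,200.00) = 298.08 + 21.64% × 886.00 = 489.81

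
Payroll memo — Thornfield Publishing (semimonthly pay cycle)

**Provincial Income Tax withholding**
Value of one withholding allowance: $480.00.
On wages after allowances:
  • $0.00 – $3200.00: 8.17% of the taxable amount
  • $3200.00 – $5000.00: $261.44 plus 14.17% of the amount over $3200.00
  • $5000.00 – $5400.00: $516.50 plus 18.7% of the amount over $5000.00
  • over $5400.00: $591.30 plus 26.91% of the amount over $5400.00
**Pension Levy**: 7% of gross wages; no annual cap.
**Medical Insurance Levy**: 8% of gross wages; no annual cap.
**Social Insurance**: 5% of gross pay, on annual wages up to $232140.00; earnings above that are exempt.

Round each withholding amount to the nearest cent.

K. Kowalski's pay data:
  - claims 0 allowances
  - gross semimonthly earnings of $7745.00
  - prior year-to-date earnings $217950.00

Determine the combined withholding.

Provincial Income Tax: taxable = $7745.00
  $591.30 + 26.91% × ($7745.00 − $5400.00) = $591.30 + 26.91% × $2345.00 = $1222.34
Pension Levy: 7% × $7745.00 = $542.15
Medical Insurance Levy: 8% × $7745.00 = $619.60
Social Insurance: 5% × $7745.00 = $387.25
Total: $1222.34 + $542.15 + $619.60 + $387.25 = $2771.34

$2771.34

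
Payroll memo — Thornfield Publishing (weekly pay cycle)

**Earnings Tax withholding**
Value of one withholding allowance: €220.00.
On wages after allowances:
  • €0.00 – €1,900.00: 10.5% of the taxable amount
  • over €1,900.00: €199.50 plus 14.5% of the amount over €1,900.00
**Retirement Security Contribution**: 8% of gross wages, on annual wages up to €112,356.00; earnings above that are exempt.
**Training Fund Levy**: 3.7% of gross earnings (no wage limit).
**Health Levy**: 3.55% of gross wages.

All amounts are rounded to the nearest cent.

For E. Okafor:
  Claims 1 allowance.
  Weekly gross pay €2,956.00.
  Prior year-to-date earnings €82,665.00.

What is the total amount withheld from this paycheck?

Earnings Tax: taxable = €2,956.00 − 1×€220.00 = €2,736.00
  €199.50 + 14.5% × (€2,736.00 − €1,900.00) = €199.50 + 14.5% × €836.00 = €320.72
Retirement Security Contribution: 8% × €2,956.00 = €236.48
Training Fund Levy: 3.7% × €2,956.00 = €109.37
Health Levy: 3.55% × €2,956.00 = €104.94
Total: €320.72 + €236.48 + €109.37 + €104.94 = €771.51

€771.51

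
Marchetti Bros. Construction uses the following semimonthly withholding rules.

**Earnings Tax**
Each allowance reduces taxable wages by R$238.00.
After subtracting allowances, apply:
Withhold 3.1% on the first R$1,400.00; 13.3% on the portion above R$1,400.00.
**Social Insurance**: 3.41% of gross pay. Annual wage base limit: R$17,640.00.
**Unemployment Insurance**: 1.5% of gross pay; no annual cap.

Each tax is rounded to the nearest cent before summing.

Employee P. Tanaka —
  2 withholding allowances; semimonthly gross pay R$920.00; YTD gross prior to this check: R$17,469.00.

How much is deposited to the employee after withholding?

Earnings Tax: taxable = R$920.00 − 2×R$238.00 = R$444.00
  3.1% × R$444.00 = R$13.76
Social Insurance: cap R$17,640.00 − YTD R$17,469.00 = R$171.00 subject; 3.41% × R$171.00 = R$5.83
Unemployment Insurance: 1.5% × R$920.00 = R$13.80
Total withheld: R$13.76 + R$5.83 + R$13.80 = R$33.39
Net pay: R$920.00 − R$33.39 = R$886.61

R$886.61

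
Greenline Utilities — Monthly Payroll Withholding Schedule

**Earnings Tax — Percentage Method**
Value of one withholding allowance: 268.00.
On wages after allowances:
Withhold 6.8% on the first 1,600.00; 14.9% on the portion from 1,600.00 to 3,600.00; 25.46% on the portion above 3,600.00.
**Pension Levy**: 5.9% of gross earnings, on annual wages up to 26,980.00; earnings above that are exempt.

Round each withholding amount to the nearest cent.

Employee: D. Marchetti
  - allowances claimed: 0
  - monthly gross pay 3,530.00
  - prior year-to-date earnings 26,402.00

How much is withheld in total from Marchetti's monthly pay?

430.47

Earnings Tax: taxable = 3,530.00
  108.80 + 14.9% × (3,530.00 − 1,600.00) = 108.80 + 14.9% × 1,930.00 = 396.37
Pension Levy: cap 26,980.00 − YTD 26,402.00 = 578.00 subject; 5.9% × 578.00 = 34.10
Total: 396.37 + 34.10 = 430.47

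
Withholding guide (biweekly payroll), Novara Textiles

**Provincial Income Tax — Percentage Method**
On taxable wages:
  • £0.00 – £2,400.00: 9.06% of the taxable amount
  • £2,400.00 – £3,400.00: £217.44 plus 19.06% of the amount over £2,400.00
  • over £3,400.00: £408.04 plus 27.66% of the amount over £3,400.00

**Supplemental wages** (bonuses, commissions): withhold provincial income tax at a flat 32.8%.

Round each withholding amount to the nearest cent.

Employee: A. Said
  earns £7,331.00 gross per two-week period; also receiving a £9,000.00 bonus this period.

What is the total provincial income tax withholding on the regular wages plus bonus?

Provincial Income Tax: taxable = £7,331.00
  £408.04 + 27.66% × (£7,331.00 − £3,400.00) = £408.04 + 27.66% × £3,931.00 = £1,495.35
Supplemental (32.8% flat on bonus): 32.8% × £9,000.00 = £2,952.00
Total provincial income tax: £1,495.35 + £2,952.00 = £4,447.35

£4,447.35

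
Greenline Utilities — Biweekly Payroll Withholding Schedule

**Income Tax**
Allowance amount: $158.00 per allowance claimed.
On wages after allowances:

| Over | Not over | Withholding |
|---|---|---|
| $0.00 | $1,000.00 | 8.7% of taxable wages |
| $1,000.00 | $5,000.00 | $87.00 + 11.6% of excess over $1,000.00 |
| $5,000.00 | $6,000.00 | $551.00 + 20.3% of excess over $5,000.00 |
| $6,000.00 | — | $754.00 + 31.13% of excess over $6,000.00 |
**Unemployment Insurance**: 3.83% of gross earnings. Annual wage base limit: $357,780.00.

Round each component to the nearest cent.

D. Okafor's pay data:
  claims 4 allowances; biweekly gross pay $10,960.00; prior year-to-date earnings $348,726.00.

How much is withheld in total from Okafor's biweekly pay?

$2,448.08

Income Tax: taxable = $10,960.00 − 4×$158.00 = $10,328.00
  $754.00 + 31.13% × ($10,328.00 − $6,000.00) = $754.00 + 31.13% × $4,328.00 = $2,101.31
Unemployment Insurance: cap $357,780.00 − YTD $348,726.00 = $9,054.00 subject; 3.83% × $9,054.00 = $346.77
Total: $2,101.31 + $346.77 = $2,448.08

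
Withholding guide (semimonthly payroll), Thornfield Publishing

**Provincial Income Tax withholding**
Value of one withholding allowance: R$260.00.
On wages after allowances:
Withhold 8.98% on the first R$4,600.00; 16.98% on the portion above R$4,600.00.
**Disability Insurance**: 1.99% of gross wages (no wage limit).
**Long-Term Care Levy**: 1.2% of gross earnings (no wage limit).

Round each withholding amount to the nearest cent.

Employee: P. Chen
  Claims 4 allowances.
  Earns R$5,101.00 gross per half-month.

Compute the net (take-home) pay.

Provincial Income Tax: taxable = R$5,101.00 − 4×R$260.00 = R$4,061.00
  8.98% × R$4,061.00 = R$364.68
Disability Insurance: 1.99% × R$5,101.00 = R$101.51
Long-Term Care Levy: 1.2% × R$5,101.00 = R$61.21
Total withheld: R$364.68 + R$101.51 + R$61.21 = R$527.40
Net pay: R$5,101.00 − R$527.40 = R$4,573.60

R$4,573.60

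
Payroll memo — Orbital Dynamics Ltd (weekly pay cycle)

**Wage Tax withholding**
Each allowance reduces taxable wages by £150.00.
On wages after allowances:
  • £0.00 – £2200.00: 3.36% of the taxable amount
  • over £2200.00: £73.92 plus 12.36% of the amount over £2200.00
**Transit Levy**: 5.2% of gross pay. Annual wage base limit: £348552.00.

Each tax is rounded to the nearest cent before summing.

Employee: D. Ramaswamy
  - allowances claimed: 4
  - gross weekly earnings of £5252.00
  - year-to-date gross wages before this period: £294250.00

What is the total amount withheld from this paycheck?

£650.09

Wage Tax: taxable = £5252.00 − 4×£150.00 = £4652.00
  £73.92 + 12.36% × (£4652.00 − £2200.00) = £73.92 + 12.36% × £2452.00 = £376.99
Transit Levy: 5.2% × £5252.00 = £273.10
Total: £376.99 + £273.10 = £650.09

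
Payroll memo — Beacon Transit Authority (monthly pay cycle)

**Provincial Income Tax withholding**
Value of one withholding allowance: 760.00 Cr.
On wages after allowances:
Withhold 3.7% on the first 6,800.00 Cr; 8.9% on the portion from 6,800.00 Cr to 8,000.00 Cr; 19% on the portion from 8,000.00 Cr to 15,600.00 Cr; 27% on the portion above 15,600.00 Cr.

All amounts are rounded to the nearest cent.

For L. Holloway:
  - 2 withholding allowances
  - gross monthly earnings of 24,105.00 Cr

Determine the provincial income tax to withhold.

Provincial Income Tax: taxable = 24,105.00 Cr − 2×760.00 Cr = 22,585.00 Cr
  1,802.40 Cr + 27% × (22,585.00 Cr − 15,600.00 Cr) = 1,802.40 Cr + 27% × 6,985.00 Cr = 3,688.35 Cr

3,688.35 Cr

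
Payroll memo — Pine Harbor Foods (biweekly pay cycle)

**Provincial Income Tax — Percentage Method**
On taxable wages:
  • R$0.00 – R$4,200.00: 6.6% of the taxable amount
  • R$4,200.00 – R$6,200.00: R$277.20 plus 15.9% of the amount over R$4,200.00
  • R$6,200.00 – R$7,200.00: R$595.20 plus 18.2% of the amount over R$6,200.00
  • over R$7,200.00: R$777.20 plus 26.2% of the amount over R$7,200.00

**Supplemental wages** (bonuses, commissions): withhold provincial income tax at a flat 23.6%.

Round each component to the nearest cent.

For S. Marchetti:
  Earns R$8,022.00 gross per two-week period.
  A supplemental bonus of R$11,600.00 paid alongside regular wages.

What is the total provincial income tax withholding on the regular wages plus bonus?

R$3,730.16

Provincial Income Tax: taxable = R$8,022.00
  R$777.20 + 26.2% × (R$8,022.00 − R$7,200.00) = R$777.20 + 26.2% × R$822.00 = R$992.56
Supplemental (23.6% flat on bonus): 23.6% × R$11,600.00 = R$2,737.60
Total provincial income tax: R$992.56 + R$2,737.60 = R$3,730.16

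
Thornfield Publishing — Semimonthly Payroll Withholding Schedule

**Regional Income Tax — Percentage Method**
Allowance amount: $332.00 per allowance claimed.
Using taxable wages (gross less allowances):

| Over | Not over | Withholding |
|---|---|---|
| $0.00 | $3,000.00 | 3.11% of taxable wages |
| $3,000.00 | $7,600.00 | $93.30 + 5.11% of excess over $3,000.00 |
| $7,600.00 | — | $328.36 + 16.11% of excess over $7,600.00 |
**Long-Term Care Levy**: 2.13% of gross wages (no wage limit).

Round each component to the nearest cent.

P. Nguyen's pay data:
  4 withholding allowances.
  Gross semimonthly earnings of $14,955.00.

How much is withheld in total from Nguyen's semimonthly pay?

$1,617.85

Regional Income Tax: taxable = $14,955.00 − 4×$332.00 = $13,627.00
  $328.36 + 16.11% × ($13,627.00 − $7,600.00) = $328.36 + 16.11% × $6,027.00 = $1,299.31
Long-Term Care Levy: 2.13% × $14,955.00 = $318.54
Total: $1,299.31 + $318.54 = $1,617.85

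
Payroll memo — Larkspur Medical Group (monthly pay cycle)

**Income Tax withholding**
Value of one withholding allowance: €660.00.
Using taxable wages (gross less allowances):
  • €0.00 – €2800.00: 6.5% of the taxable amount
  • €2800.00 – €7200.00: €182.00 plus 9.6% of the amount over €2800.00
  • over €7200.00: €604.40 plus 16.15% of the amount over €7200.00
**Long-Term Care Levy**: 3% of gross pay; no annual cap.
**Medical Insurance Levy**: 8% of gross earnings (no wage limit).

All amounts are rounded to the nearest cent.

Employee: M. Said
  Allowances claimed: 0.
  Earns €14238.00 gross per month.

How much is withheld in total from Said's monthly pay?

Income Tax: taxable = €14238.00
  €604.40 + 16.15% × (€14238.00 − €7200.00) = €604.40 + 16.15% × €7038.00 = €1741.04
Long-Term Care Levy: 3% × €14238.00 = €427.14
Medical Insurance Levy: 8% × €14238.00 = €1139.04
Total: €1741.04 + €427.14 + €1139.04 = €3307.22

€3307.22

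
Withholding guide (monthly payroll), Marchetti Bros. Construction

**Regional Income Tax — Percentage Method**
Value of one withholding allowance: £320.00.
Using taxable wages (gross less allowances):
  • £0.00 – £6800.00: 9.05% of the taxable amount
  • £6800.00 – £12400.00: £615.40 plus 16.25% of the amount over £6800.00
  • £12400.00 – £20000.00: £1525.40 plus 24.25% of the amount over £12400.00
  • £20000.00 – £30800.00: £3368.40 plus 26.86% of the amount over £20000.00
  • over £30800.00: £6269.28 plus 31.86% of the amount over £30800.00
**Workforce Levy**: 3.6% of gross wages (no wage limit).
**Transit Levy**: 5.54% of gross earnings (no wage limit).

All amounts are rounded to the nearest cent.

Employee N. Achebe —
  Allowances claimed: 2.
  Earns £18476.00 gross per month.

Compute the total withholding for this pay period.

£4532.34

Regional Income Tax: taxable = £18476.00 − 2×£320.00 = £17836.00
  £1525.40 + 24.25% × (£17836.00 − £12400.00) = £1525.40 + 24.25% × £5436.00 = £2843.63
Workforce Levy: 3.6% × £18476.00 = £665.14
Transit Levy: 5.54% × £18476.00 = £1023.57
Total: £2843.63 + £665.14 + £1023.57 = £4532.34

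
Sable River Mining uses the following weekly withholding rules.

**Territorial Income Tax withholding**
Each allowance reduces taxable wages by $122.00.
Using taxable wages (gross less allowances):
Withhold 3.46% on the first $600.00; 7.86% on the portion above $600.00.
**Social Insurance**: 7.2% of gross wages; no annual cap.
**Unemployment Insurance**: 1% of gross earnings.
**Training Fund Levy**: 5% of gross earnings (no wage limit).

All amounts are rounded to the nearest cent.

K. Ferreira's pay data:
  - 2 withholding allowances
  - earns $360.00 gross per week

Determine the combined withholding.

$51.53

Territorial Income Tax: taxable = $360.00 − 2×$122.00 = $116.00
  3.46% × $116.00 = $4.01
Social Insurance: 7.2% × $360.00 = $25.92
Unemployment Insurance: 1% × $360.00 = $3.60
Training Fund Levy: 5% × $360.00 = $18.00
Total: $4.01 + $25.92 + $3.60 + $18.00 = $51.53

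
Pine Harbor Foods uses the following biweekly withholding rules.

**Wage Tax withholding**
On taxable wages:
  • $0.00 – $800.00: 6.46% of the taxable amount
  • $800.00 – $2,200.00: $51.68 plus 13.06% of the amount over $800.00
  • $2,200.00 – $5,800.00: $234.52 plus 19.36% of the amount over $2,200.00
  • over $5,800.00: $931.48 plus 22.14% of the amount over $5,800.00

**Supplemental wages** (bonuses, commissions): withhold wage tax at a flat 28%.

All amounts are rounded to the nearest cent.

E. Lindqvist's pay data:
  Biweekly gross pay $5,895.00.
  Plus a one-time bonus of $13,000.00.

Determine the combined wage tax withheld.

$4,592.51

Wage Tax: taxable = $5,895.00
  $931.48 + 22.14% × ($5,895.00 − $5,800.00) = $931.48 + 22.14% × $95.00 = $952.51
Supplemental (28% flat on bonus): 28% × $13,000.00 = $3,640.00
Total wage tax: $952.51 + $3,640.00 = $4,592.51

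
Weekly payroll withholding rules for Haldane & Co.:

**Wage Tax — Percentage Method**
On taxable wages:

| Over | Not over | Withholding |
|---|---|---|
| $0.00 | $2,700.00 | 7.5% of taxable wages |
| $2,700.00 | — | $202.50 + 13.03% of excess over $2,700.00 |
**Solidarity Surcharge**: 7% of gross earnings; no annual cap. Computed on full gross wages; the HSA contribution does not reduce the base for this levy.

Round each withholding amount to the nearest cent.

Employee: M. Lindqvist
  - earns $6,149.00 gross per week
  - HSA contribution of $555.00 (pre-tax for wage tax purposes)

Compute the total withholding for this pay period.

$1,010.02

Wage Tax: taxable = $6,149.00 − $555.00 = $5,594.00
  $202.50 + 13.03% × ($5,594.00 − $2,700.00) = $202.50 + 13.03% × $2,894.00 = $579.59
Solidarity Surcharge: 7% × $6,149.00 = $430.43
Total: $579.59 + $430.43 = $1,010.02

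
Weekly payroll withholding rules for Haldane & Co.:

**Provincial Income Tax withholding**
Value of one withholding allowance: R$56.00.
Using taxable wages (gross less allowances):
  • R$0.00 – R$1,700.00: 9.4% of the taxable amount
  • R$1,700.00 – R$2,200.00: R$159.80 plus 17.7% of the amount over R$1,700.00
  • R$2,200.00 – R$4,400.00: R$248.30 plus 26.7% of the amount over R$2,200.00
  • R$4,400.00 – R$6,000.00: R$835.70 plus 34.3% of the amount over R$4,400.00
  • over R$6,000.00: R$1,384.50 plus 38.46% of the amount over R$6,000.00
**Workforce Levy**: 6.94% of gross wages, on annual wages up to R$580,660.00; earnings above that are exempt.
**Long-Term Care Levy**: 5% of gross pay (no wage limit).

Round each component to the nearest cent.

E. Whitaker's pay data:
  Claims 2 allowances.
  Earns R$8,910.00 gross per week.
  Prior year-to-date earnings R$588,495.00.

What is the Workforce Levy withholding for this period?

R$0.00

Workforce Levy: YTD R$588,495.00 ≥ cap R$580,660.00 → R$0.00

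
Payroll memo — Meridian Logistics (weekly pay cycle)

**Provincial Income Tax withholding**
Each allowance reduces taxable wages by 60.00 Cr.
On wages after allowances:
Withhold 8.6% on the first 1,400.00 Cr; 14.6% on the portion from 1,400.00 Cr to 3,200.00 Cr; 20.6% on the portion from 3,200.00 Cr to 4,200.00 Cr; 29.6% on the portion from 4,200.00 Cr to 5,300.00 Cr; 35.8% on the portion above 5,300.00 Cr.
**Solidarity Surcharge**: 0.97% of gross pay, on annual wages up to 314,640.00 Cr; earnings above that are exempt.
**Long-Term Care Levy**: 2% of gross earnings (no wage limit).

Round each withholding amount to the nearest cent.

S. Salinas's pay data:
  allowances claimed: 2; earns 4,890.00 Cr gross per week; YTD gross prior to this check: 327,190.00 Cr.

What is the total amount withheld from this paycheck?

855.72 Cr

Provincial Income Tax: taxable = 4,890.00 Cr − 2×60.00 Cr = 4,770.00 Cr
  589.20 Cr + 29.6% × (4,770.00 Cr − 4,200.00 Cr) = 589.20 Cr + 29.6% × 570.00 Cr = 757.92 Cr
Solidarity Surcharge: YTD 327,190.00 Cr ≥ cap 314,640.00 Cr → 0.00 Cr
Long-Term Care Levy: 2% × 4,890.00 Cr = 97.80 Cr
Total: 757.92 Cr + 0.00 Cr + 97.80 Cr = 855.72 Cr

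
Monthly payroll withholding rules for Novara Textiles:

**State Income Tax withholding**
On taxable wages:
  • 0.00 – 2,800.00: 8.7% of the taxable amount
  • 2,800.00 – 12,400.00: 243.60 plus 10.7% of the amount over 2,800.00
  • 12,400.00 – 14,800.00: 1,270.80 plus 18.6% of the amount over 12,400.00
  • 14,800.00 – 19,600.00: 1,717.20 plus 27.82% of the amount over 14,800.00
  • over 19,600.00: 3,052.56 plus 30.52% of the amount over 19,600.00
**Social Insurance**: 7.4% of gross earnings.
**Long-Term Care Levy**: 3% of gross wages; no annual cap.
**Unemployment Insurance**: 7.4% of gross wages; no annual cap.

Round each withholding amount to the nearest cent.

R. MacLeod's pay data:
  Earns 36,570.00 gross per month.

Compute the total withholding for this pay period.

14,741.26

State Income Tax: taxable = 36,570.00
  3,052.56 + 30.52% × (36,570.00 − 19,600.00) = 3,052.56 + 30.52% × 16,970.00 = 8,231.80
Social Insurance: 7.4% × 36,570.00 = 2,706.18
Long-Term Care Levy: 3% × 36,570.00 = 1,097.10
Unemployment Insurance: 7.4% × 36,570.00 = 2,706.18
Total: 8,231.80 + 2,706.18 + 1,097.10 + 2,706.18 = 14,741.26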